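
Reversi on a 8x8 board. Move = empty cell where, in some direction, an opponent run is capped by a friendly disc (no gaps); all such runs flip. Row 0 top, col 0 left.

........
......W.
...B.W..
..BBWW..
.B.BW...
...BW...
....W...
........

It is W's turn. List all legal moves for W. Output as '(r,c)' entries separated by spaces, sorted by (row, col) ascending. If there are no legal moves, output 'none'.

(1,2): flips 1 -> legal
(1,3): no bracket -> illegal
(1,4): no bracket -> illegal
(2,1): flips 2 -> legal
(2,2): flips 1 -> legal
(2,4): no bracket -> illegal
(3,0): no bracket -> illegal
(3,1): flips 2 -> legal
(4,0): no bracket -> illegal
(4,2): flips 2 -> legal
(5,0): no bracket -> illegal
(5,1): no bracket -> illegal
(5,2): flips 2 -> legal
(6,2): flips 1 -> legal
(6,3): no bracket -> illegal

Answer: (1,2) (2,1) (2,2) (3,1) (4,2) (5,2) (6,2)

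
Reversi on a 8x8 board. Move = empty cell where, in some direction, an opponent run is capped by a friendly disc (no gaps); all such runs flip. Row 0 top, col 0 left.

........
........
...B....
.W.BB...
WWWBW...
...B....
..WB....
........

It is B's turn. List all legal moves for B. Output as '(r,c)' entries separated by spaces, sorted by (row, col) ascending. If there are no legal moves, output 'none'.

Answer: (2,0) (3,5) (4,5) (5,1) (5,4) (5,5) (6,1) (7,1)

Derivation:
(2,0): flips 2 -> legal
(2,1): no bracket -> illegal
(2,2): no bracket -> illegal
(3,0): no bracket -> illegal
(3,2): no bracket -> illegal
(3,5): flips 1 -> legal
(4,5): flips 1 -> legal
(5,0): no bracket -> illegal
(5,1): flips 1 -> legal
(5,2): no bracket -> illegal
(5,4): flips 1 -> legal
(5,5): flips 1 -> legal
(6,1): flips 1 -> legal
(7,1): flips 1 -> legal
(7,2): no bracket -> illegal
(7,3): no bracket -> illegal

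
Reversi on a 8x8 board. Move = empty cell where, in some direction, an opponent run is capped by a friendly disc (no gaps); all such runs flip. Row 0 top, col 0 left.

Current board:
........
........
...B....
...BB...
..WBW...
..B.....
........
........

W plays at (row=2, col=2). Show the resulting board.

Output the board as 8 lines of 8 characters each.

Place W at (2,2); scan 8 dirs for brackets.
Dir NW: first cell '.' (not opp) -> no flip
Dir N: first cell '.' (not opp) -> no flip
Dir NE: first cell '.' (not opp) -> no flip
Dir W: first cell '.' (not opp) -> no flip
Dir E: opp run (2,3), next='.' -> no flip
Dir SW: first cell '.' (not opp) -> no flip
Dir S: first cell '.' (not opp) -> no flip
Dir SE: opp run (3,3) capped by W -> flip
All flips: (3,3)

Answer: ........
........
..WB....
...WB...
..WBW...
..B.....
........
........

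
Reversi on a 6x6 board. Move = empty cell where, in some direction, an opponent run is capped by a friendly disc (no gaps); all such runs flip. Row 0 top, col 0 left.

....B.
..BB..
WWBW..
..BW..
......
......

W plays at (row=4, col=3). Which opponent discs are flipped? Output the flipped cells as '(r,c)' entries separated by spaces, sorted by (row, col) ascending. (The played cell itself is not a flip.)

Dir NW: opp run (3,2) capped by W -> flip
Dir N: first cell 'W' (not opp) -> no flip
Dir NE: first cell '.' (not opp) -> no flip
Dir W: first cell '.' (not opp) -> no flip
Dir E: first cell '.' (not opp) -> no flip
Dir SW: first cell '.' (not opp) -> no flip
Dir S: first cell '.' (not opp) -> no flip
Dir SE: first cell '.' (not opp) -> no flip

Answer: (3,2)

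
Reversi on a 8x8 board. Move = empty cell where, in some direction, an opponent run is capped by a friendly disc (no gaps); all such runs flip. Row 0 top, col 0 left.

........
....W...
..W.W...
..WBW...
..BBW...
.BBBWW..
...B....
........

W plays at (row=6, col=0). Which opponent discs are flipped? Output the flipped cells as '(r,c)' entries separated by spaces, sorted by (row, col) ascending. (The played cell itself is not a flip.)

Answer: (3,3) (4,2) (5,1)

Derivation:
Dir NW: edge -> no flip
Dir N: first cell '.' (not opp) -> no flip
Dir NE: opp run (5,1) (4,2) (3,3) capped by W -> flip
Dir W: edge -> no flip
Dir E: first cell '.' (not opp) -> no flip
Dir SW: edge -> no flip
Dir S: first cell '.' (not opp) -> no flip
Dir SE: first cell '.' (not opp) -> no flip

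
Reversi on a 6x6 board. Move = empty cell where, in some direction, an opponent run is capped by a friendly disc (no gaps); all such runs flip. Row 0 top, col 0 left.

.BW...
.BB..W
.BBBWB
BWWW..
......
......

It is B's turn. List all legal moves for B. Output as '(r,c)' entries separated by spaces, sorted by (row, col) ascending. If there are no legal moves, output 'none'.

(0,3): flips 1 -> legal
(0,4): no bracket -> illegal
(0,5): flips 1 -> legal
(1,3): no bracket -> illegal
(1,4): no bracket -> illegal
(2,0): no bracket -> illegal
(3,4): flips 3 -> legal
(3,5): no bracket -> illegal
(4,0): flips 1 -> legal
(4,1): flips 2 -> legal
(4,2): flips 1 -> legal
(4,3): flips 2 -> legal
(4,4): flips 1 -> legal

Answer: (0,3) (0,5) (3,4) (4,0) (4,1) (4,2) (4,3) (4,4)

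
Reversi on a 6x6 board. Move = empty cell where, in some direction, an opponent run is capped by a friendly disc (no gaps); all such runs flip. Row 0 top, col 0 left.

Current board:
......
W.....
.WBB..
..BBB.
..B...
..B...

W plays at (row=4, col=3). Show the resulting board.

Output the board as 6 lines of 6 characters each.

Answer: ......
W.....
.WBB..
..WBB.
..BW..
..B...

Derivation:
Place W at (4,3); scan 8 dirs for brackets.
Dir NW: opp run (3,2) capped by W -> flip
Dir N: opp run (3,3) (2,3), next='.' -> no flip
Dir NE: opp run (3,4), next='.' -> no flip
Dir W: opp run (4,2), next='.' -> no flip
Dir E: first cell '.' (not opp) -> no flip
Dir SW: opp run (5,2), next=edge -> no flip
Dir S: first cell '.' (not opp) -> no flip
Dir SE: first cell '.' (not opp) -> no flip
All flips: (3,2)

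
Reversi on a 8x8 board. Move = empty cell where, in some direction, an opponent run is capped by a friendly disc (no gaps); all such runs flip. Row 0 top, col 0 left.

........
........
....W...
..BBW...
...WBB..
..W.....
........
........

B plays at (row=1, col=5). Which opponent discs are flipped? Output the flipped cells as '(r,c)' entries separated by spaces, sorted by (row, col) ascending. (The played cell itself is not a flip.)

Answer: (2,4)

Derivation:
Dir NW: first cell '.' (not opp) -> no flip
Dir N: first cell '.' (not opp) -> no flip
Dir NE: first cell '.' (not opp) -> no flip
Dir W: first cell '.' (not opp) -> no flip
Dir E: first cell '.' (not opp) -> no flip
Dir SW: opp run (2,4) capped by B -> flip
Dir S: first cell '.' (not opp) -> no flip
Dir SE: first cell '.' (not opp) -> no flip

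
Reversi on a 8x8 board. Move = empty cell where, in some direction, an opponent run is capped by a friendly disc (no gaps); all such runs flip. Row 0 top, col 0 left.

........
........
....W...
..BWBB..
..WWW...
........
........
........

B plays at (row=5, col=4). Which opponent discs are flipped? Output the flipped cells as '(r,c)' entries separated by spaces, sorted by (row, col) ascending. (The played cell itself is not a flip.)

Dir NW: opp run (4,3) capped by B -> flip
Dir N: opp run (4,4) capped by B -> flip
Dir NE: first cell '.' (not opp) -> no flip
Dir W: first cell '.' (not opp) -> no flip
Dir E: first cell '.' (not opp) -> no flip
Dir SW: first cell '.' (not opp) -> no flip
Dir S: first cell '.' (not opp) -> no flip
Dir SE: first cell '.' (not opp) -> no flip

Answer: (4,3) (4,4)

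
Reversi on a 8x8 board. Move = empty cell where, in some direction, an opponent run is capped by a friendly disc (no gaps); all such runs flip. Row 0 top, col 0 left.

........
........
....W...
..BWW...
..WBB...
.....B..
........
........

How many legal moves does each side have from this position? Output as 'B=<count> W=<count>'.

Answer: B=7 W=7

Derivation:
-- B to move --
(1,3): no bracket -> illegal
(1,4): flips 2 -> legal
(1,5): no bracket -> illegal
(2,2): flips 1 -> legal
(2,3): flips 1 -> legal
(2,5): flips 1 -> legal
(3,1): no bracket -> illegal
(3,5): flips 2 -> legal
(4,1): flips 1 -> legal
(4,5): no bracket -> illegal
(5,1): no bracket -> illegal
(5,2): flips 1 -> legal
(5,3): no bracket -> illegal
B mobility = 7
-- W to move --
(2,1): no bracket -> illegal
(2,2): flips 1 -> legal
(2,3): no bracket -> illegal
(3,1): flips 1 -> legal
(3,5): no bracket -> illegal
(4,1): no bracket -> illegal
(4,5): flips 2 -> legal
(4,6): no bracket -> illegal
(5,2): flips 1 -> legal
(5,3): flips 1 -> legal
(5,4): flips 1 -> legal
(5,6): no bracket -> illegal
(6,4): no bracket -> illegal
(6,5): no bracket -> illegal
(6,6): flips 2 -> legal
W mobility = 7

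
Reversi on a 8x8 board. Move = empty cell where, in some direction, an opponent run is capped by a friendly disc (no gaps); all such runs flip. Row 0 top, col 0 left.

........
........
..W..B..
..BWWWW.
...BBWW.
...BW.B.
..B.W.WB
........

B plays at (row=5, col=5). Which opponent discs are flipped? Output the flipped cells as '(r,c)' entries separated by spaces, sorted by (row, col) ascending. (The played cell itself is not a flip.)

Dir NW: first cell 'B' (not opp) -> no flip
Dir N: opp run (4,5) (3,5) capped by B -> flip
Dir NE: opp run (4,6), next='.' -> no flip
Dir W: opp run (5,4) capped by B -> flip
Dir E: first cell 'B' (not opp) -> no flip
Dir SW: opp run (6,4), next='.' -> no flip
Dir S: first cell '.' (not opp) -> no flip
Dir SE: opp run (6,6), next='.' -> no flip

Answer: (3,5) (4,5) (5,4)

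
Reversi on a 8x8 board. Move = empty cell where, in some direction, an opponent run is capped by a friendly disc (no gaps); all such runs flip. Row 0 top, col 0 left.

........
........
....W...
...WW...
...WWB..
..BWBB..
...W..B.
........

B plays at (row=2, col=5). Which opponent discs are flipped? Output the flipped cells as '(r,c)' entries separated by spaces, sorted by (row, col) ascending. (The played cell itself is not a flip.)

Answer: (3,4) (4,3)

Derivation:
Dir NW: first cell '.' (not opp) -> no flip
Dir N: first cell '.' (not opp) -> no flip
Dir NE: first cell '.' (not opp) -> no flip
Dir W: opp run (2,4), next='.' -> no flip
Dir E: first cell '.' (not opp) -> no flip
Dir SW: opp run (3,4) (4,3) capped by B -> flip
Dir S: first cell '.' (not opp) -> no flip
Dir SE: first cell '.' (not opp) -> no flip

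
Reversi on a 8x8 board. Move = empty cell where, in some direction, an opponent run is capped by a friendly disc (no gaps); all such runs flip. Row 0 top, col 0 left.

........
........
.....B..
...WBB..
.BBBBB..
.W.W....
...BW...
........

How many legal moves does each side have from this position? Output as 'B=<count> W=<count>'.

Answer: B=9 W=6

Derivation:
-- B to move --
(2,2): flips 1 -> legal
(2,3): flips 1 -> legal
(2,4): flips 1 -> legal
(3,2): flips 1 -> legal
(4,0): no bracket -> illegal
(5,0): no bracket -> illegal
(5,2): no bracket -> illegal
(5,4): no bracket -> illegal
(5,5): no bracket -> illegal
(6,0): flips 1 -> legal
(6,1): flips 1 -> legal
(6,2): flips 1 -> legal
(6,5): flips 1 -> legal
(7,3): no bracket -> illegal
(7,4): no bracket -> illegal
(7,5): flips 2 -> legal
B mobility = 9
-- W to move --
(1,4): no bracket -> illegal
(1,5): no bracket -> illegal
(1,6): no bracket -> illegal
(2,3): no bracket -> illegal
(2,4): no bracket -> illegal
(2,6): flips 2 -> legal
(3,0): no bracket -> illegal
(3,1): flips 2 -> legal
(3,2): no bracket -> illegal
(3,6): flips 2 -> legal
(4,0): no bracket -> illegal
(4,6): no bracket -> illegal
(5,0): no bracket -> illegal
(5,2): no bracket -> illegal
(5,4): no bracket -> illegal
(5,5): flips 1 -> legal
(5,6): no bracket -> illegal
(6,2): flips 1 -> legal
(7,2): no bracket -> illegal
(7,3): flips 1 -> legal
(7,4): no bracket -> illegal
W mobility = 6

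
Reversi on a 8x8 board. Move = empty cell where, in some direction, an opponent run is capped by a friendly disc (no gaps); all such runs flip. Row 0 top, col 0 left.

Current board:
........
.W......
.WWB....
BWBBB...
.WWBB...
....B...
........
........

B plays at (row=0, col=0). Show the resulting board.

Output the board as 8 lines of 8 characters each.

Place B at (0,0); scan 8 dirs for brackets.
Dir NW: edge -> no flip
Dir N: edge -> no flip
Dir NE: edge -> no flip
Dir W: edge -> no flip
Dir E: first cell '.' (not opp) -> no flip
Dir SW: edge -> no flip
Dir S: first cell '.' (not opp) -> no flip
Dir SE: opp run (1,1) (2,2) capped by B -> flip
All flips: (1,1) (2,2)

Answer: B.......
.B......
.WBB....
BWBBB...
.WWBB...
....B...
........
........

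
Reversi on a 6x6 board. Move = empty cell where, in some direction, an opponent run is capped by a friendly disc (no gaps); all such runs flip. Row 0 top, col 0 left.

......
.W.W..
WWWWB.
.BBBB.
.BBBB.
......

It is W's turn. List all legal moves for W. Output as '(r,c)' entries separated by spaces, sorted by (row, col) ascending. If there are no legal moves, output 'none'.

Answer: (2,5) (3,5) (4,0) (4,5) (5,0) (5,1) (5,2) (5,3) (5,4) (5,5)

Derivation:
(1,4): no bracket -> illegal
(1,5): no bracket -> illegal
(2,5): flips 1 -> legal
(3,0): no bracket -> illegal
(3,5): flips 1 -> legal
(4,0): flips 1 -> legal
(4,5): flips 1 -> legal
(5,0): flips 2 -> legal
(5,1): flips 2 -> legal
(5,2): flips 2 -> legal
(5,3): flips 4 -> legal
(5,4): flips 2 -> legal
(5,5): flips 2 -> legal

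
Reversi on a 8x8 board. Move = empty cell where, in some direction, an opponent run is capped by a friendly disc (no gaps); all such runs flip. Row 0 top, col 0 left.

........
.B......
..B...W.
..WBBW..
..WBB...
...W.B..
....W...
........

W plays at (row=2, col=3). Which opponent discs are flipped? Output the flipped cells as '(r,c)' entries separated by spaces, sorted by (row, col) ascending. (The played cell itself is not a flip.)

Dir NW: first cell '.' (not opp) -> no flip
Dir N: first cell '.' (not opp) -> no flip
Dir NE: first cell '.' (not opp) -> no flip
Dir W: opp run (2,2), next='.' -> no flip
Dir E: first cell '.' (not opp) -> no flip
Dir SW: first cell 'W' (not opp) -> no flip
Dir S: opp run (3,3) (4,3) capped by W -> flip
Dir SE: opp run (3,4), next='.' -> no flip

Answer: (3,3) (4,3)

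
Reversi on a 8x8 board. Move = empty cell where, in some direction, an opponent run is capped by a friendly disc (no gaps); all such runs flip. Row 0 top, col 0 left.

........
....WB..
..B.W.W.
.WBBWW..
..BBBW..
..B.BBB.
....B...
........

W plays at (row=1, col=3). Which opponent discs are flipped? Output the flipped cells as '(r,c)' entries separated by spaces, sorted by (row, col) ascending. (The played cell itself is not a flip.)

Answer: (2,2)

Derivation:
Dir NW: first cell '.' (not opp) -> no flip
Dir N: first cell '.' (not opp) -> no flip
Dir NE: first cell '.' (not opp) -> no flip
Dir W: first cell '.' (not opp) -> no flip
Dir E: first cell 'W' (not opp) -> no flip
Dir SW: opp run (2,2) capped by W -> flip
Dir S: first cell '.' (not opp) -> no flip
Dir SE: first cell 'W' (not opp) -> no flip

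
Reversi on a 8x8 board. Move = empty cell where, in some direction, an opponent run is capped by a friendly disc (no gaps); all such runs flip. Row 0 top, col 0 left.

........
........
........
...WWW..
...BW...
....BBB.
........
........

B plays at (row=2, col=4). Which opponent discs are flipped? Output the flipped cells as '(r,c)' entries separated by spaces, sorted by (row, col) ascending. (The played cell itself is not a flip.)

Dir NW: first cell '.' (not opp) -> no flip
Dir N: first cell '.' (not opp) -> no flip
Dir NE: first cell '.' (not opp) -> no flip
Dir W: first cell '.' (not opp) -> no flip
Dir E: first cell '.' (not opp) -> no flip
Dir SW: opp run (3,3), next='.' -> no flip
Dir S: opp run (3,4) (4,4) capped by B -> flip
Dir SE: opp run (3,5), next='.' -> no flip

Answer: (3,4) (4,4)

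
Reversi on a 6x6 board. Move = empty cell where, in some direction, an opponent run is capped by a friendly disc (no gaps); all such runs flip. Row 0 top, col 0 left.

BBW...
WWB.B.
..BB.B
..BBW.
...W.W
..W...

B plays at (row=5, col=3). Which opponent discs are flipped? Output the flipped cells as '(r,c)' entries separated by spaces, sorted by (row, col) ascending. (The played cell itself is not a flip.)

Answer: (4,3)

Derivation:
Dir NW: first cell '.' (not opp) -> no flip
Dir N: opp run (4,3) capped by B -> flip
Dir NE: first cell '.' (not opp) -> no flip
Dir W: opp run (5,2), next='.' -> no flip
Dir E: first cell '.' (not opp) -> no flip
Dir SW: edge -> no flip
Dir S: edge -> no flip
Dir SE: edge -> no flip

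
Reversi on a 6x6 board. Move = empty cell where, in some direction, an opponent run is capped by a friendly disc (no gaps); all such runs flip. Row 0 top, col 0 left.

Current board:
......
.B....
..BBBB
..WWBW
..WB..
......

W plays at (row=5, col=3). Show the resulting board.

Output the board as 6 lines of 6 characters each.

Place W at (5,3); scan 8 dirs for brackets.
Dir NW: first cell 'W' (not opp) -> no flip
Dir N: opp run (4,3) capped by W -> flip
Dir NE: first cell '.' (not opp) -> no flip
Dir W: first cell '.' (not opp) -> no flip
Dir E: first cell '.' (not opp) -> no flip
Dir SW: edge -> no flip
Dir S: edge -> no flip
Dir SE: edge -> no flip
All flips: (4,3)

Answer: ......
.B....
..BBBB
..WWBW
..WW..
...W..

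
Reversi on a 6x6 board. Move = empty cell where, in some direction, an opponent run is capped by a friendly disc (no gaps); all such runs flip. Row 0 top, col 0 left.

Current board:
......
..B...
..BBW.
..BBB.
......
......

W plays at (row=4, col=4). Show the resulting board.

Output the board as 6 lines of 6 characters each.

Answer: ......
..B...
..BBW.
..BBW.
....W.
......

Derivation:
Place W at (4,4); scan 8 dirs for brackets.
Dir NW: opp run (3,3) (2,2), next='.' -> no flip
Dir N: opp run (3,4) capped by W -> flip
Dir NE: first cell '.' (not opp) -> no flip
Dir W: first cell '.' (not opp) -> no flip
Dir E: first cell '.' (not opp) -> no flip
Dir SW: first cell '.' (not opp) -> no flip
Dir S: first cell '.' (not opp) -> no flip
Dir SE: first cell '.' (not opp) -> no flip
All flips: (3,4)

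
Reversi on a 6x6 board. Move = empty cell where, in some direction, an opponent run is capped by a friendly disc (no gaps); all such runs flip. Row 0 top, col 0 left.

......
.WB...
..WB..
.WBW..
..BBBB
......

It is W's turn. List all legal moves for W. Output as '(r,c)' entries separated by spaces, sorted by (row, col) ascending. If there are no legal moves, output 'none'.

(0,1): no bracket -> illegal
(0,2): flips 1 -> legal
(0,3): no bracket -> illegal
(1,3): flips 2 -> legal
(1,4): no bracket -> illegal
(2,1): no bracket -> illegal
(2,4): flips 1 -> legal
(3,4): no bracket -> illegal
(3,5): no bracket -> illegal
(4,1): no bracket -> illegal
(5,1): flips 1 -> legal
(5,2): flips 2 -> legal
(5,3): flips 2 -> legal
(5,4): no bracket -> illegal
(5,5): flips 1 -> legal

Answer: (0,2) (1,3) (2,4) (5,1) (5,2) (5,3) (5,5)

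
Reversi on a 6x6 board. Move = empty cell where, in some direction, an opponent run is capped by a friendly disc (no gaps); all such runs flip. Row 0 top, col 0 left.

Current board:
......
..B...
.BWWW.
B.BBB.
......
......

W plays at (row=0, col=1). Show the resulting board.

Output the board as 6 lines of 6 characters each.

Answer: .W....
..W...
.BWWW.
B.BBB.
......
......

Derivation:
Place W at (0,1); scan 8 dirs for brackets.
Dir NW: edge -> no flip
Dir N: edge -> no flip
Dir NE: edge -> no flip
Dir W: first cell '.' (not opp) -> no flip
Dir E: first cell '.' (not opp) -> no flip
Dir SW: first cell '.' (not opp) -> no flip
Dir S: first cell '.' (not opp) -> no flip
Dir SE: opp run (1,2) capped by W -> flip
All flips: (1,2)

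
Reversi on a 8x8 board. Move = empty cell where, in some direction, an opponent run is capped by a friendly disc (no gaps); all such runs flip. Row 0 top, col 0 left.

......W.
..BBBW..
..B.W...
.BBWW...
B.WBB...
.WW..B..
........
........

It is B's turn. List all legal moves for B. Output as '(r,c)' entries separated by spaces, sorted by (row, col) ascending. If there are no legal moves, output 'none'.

(0,4): no bracket -> illegal
(0,5): no bracket -> illegal
(0,7): no bracket -> illegal
(1,6): flips 1 -> legal
(1,7): no bracket -> illegal
(2,3): flips 1 -> legal
(2,5): flips 1 -> legal
(2,6): no bracket -> illegal
(3,5): flips 3 -> legal
(4,1): flips 1 -> legal
(4,5): no bracket -> illegal
(5,0): no bracket -> illegal
(5,3): flips 1 -> legal
(6,0): no bracket -> illegal
(6,1): flips 1 -> legal
(6,2): flips 3 -> legal
(6,3): no bracket -> illegal

Answer: (1,6) (2,3) (2,5) (3,5) (4,1) (5,3) (6,1) (6,2)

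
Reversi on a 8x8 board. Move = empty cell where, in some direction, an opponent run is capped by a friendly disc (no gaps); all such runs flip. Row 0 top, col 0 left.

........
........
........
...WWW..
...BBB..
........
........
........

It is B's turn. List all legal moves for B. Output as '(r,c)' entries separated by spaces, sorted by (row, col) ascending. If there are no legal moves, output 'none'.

(2,2): flips 1 -> legal
(2,3): flips 2 -> legal
(2,4): flips 1 -> legal
(2,5): flips 2 -> legal
(2,6): flips 1 -> legal
(3,2): no bracket -> illegal
(3,6): no bracket -> illegal
(4,2): no bracket -> illegal
(4,6): no bracket -> illegal

Answer: (2,2) (2,3) (2,4) (2,5) (2,6)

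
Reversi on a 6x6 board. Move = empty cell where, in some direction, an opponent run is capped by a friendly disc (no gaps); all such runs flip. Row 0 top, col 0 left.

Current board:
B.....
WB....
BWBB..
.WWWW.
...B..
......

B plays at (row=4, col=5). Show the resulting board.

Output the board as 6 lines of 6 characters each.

Answer: B.....
WB....
BWBB..
.WWWB.
...B.B
......

Derivation:
Place B at (4,5); scan 8 dirs for brackets.
Dir NW: opp run (3,4) capped by B -> flip
Dir N: first cell '.' (not opp) -> no flip
Dir NE: edge -> no flip
Dir W: first cell '.' (not opp) -> no flip
Dir E: edge -> no flip
Dir SW: first cell '.' (not opp) -> no flip
Dir S: first cell '.' (not opp) -> no flip
Dir SE: edge -> no flip
All flips: (3,4)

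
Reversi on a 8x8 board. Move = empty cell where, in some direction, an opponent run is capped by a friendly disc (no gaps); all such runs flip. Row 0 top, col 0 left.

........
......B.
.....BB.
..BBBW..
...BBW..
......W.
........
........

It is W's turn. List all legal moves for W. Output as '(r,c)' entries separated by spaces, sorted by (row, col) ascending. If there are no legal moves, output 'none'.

Answer: (1,5) (1,7) (2,3) (3,1) (4,2) (5,3)

Derivation:
(0,5): no bracket -> illegal
(0,6): no bracket -> illegal
(0,7): no bracket -> illegal
(1,4): no bracket -> illegal
(1,5): flips 1 -> legal
(1,7): flips 1 -> legal
(2,1): no bracket -> illegal
(2,2): no bracket -> illegal
(2,3): flips 1 -> legal
(2,4): no bracket -> illegal
(2,7): no bracket -> illegal
(3,1): flips 3 -> legal
(3,6): no bracket -> illegal
(3,7): no bracket -> illegal
(4,1): no bracket -> illegal
(4,2): flips 2 -> legal
(5,2): no bracket -> illegal
(5,3): flips 1 -> legal
(5,4): no bracket -> illegal
(5,5): no bracket -> illegal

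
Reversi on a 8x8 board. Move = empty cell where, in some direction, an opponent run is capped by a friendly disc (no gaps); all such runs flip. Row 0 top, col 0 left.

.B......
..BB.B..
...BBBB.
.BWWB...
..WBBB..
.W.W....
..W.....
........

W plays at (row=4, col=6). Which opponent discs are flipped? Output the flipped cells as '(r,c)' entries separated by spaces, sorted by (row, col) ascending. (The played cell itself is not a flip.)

Answer: (4,3) (4,4) (4,5)

Derivation:
Dir NW: first cell '.' (not opp) -> no flip
Dir N: first cell '.' (not opp) -> no flip
Dir NE: first cell '.' (not opp) -> no flip
Dir W: opp run (4,5) (4,4) (4,3) capped by W -> flip
Dir E: first cell '.' (not opp) -> no flip
Dir SW: first cell '.' (not opp) -> no flip
Dir S: first cell '.' (not opp) -> no flip
Dir SE: first cell '.' (not opp) -> no flip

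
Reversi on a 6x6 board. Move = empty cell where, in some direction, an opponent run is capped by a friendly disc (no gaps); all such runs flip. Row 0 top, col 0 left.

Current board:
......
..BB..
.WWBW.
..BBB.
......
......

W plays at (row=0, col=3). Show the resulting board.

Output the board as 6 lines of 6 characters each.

Answer: ...W..
..WB..
.WWBW.
..BBB.
......
......

Derivation:
Place W at (0,3); scan 8 dirs for brackets.
Dir NW: edge -> no flip
Dir N: edge -> no flip
Dir NE: edge -> no flip
Dir W: first cell '.' (not opp) -> no flip
Dir E: first cell '.' (not opp) -> no flip
Dir SW: opp run (1,2) capped by W -> flip
Dir S: opp run (1,3) (2,3) (3,3), next='.' -> no flip
Dir SE: first cell '.' (not opp) -> no flip
All flips: (1,2)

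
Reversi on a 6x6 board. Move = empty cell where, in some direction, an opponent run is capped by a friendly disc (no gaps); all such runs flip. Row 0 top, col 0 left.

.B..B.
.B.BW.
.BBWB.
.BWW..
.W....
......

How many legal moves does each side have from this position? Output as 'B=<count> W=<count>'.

-- B to move --
(0,3): no bracket -> illegal
(0,5): no bracket -> illegal
(1,2): no bracket -> illegal
(1,5): flips 1 -> legal
(2,5): no bracket -> illegal
(3,0): no bracket -> illegal
(3,4): flips 2 -> legal
(4,0): no bracket -> illegal
(4,2): flips 2 -> legal
(4,3): flips 3 -> legal
(4,4): flips 1 -> legal
(5,0): no bracket -> illegal
(5,1): flips 1 -> legal
(5,2): no bracket -> illegal
B mobility = 6
-- W to move --
(0,0): flips 2 -> legal
(0,2): no bracket -> illegal
(0,3): flips 1 -> legal
(0,5): no bracket -> illegal
(1,0): flips 1 -> legal
(1,2): flips 2 -> legal
(1,5): flips 1 -> legal
(2,0): flips 2 -> legal
(2,5): flips 1 -> legal
(3,0): flips 1 -> legal
(3,4): flips 1 -> legal
(3,5): no bracket -> illegal
(4,0): no bracket -> illegal
(4,2): no bracket -> illegal
W mobility = 9

Answer: B=6 W=9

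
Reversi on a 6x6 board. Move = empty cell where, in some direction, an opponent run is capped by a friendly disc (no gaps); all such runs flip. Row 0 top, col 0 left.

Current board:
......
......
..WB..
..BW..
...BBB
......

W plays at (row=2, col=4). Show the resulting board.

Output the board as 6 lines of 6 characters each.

Place W at (2,4); scan 8 dirs for brackets.
Dir NW: first cell '.' (not opp) -> no flip
Dir N: first cell '.' (not opp) -> no flip
Dir NE: first cell '.' (not opp) -> no flip
Dir W: opp run (2,3) capped by W -> flip
Dir E: first cell '.' (not opp) -> no flip
Dir SW: first cell 'W' (not opp) -> no flip
Dir S: first cell '.' (not opp) -> no flip
Dir SE: first cell '.' (not opp) -> no flip
All flips: (2,3)

Answer: ......
......
..WWW.
..BW..
...BBB
......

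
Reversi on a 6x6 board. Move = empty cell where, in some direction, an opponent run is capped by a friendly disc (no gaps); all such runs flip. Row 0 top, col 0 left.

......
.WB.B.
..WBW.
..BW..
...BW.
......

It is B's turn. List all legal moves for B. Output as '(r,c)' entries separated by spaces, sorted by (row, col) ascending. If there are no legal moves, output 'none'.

(0,0): no bracket -> illegal
(0,1): no bracket -> illegal
(0,2): no bracket -> illegal
(1,0): flips 1 -> legal
(1,3): no bracket -> illegal
(1,5): no bracket -> illegal
(2,0): no bracket -> illegal
(2,1): flips 1 -> legal
(2,5): flips 1 -> legal
(3,1): no bracket -> illegal
(3,4): flips 2 -> legal
(3,5): no bracket -> illegal
(4,2): no bracket -> illegal
(4,5): flips 1 -> legal
(5,3): no bracket -> illegal
(5,4): no bracket -> illegal
(5,5): no bracket -> illegal

Answer: (1,0) (2,1) (2,5) (3,4) (4,5)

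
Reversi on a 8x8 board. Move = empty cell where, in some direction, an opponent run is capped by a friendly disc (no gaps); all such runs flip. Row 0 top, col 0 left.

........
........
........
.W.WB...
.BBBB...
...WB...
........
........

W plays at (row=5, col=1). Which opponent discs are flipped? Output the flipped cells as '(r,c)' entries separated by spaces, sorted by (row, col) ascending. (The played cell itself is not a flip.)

Answer: (4,1) (4,2)

Derivation:
Dir NW: first cell '.' (not opp) -> no flip
Dir N: opp run (4,1) capped by W -> flip
Dir NE: opp run (4,2) capped by W -> flip
Dir W: first cell '.' (not opp) -> no flip
Dir E: first cell '.' (not opp) -> no flip
Dir SW: first cell '.' (not opp) -> no flip
Dir S: first cell '.' (not opp) -> no flip
Dir SE: first cell '.' (not opp) -> no flip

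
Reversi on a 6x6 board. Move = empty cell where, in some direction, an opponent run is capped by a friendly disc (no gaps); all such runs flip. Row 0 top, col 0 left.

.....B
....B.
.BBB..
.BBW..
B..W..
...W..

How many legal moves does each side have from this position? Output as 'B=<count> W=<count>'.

-- B to move --
(2,4): no bracket -> illegal
(3,4): flips 1 -> legal
(4,2): no bracket -> illegal
(4,4): flips 1 -> legal
(5,2): no bracket -> illegal
(5,4): flips 1 -> legal
B mobility = 3
-- W to move --
(0,3): no bracket -> illegal
(0,4): no bracket -> illegal
(1,0): flips 2 -> legal
(1,1): flips 1 -> legal
(1,2): no bracket -> illegal
(1,3): flips 1 -> legal
(1,5): no bracket -> illegal
(2,0): no bracket -> illegal
(2,4): no bracket -> illegal
(2,5): no bracket -> illegal
(3,0): flips 2 -> legal
(3,4): no bracket -> illegal
(4,1): no bracket -> illegal
(4,2): no bracket -> illegal
(5,0): no bracket -> illegal
(5,1): no bracket -> illegal
W mobility = 4

Answer: B=3 W=4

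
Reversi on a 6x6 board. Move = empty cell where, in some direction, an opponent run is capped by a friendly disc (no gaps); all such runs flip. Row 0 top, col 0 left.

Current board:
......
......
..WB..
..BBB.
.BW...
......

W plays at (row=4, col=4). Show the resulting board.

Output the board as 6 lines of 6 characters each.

Place W at (4,4); scan 8 dirs for brackets.
Dir NW: opp run (3,3) capped by W -> flip
Dir N: opp run (3,4), next='.' -> no flip
Dir NE: first cell '.' (not opp) -> no flip
Dir W: first cell '.' (not opp) -> no flip
Dir E: first cell '.' (not opp) -> no flip
Dir SW: first cell '.' (not opp) -> no flip
Dir S: first cell '.' (not opp) -> no flip
Dir SE: first cell '.' (not opp) -> no flip
All flips: (3,3)

Answer: ......
......
..WB..
..BWB.
.BW.W.
......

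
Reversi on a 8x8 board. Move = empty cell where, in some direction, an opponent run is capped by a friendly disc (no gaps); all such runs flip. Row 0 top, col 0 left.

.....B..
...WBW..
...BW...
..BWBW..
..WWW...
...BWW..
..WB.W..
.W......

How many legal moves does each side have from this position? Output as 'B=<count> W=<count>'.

-- B to move --
(0,2): no bracket -> illegal
(0,3): flips 1 -> legal
(0,4): no bracket -> illegal
(0,6): no bracket -> illegal
(1,2): flips 1 -> legal
(1,6): flips 1 -> legal
(2,2): no bracket -> illegal
(2,5): flips 2 -> legal
(2,6): flips 2 -> legal
(3,1): flips 1 -> legal
(3,6): flips 1 -> legal
(4,1): no bracket -> illegal
(4,5): flips 1 -> legal
(4,6): no bracket -> illegal
(5,1): no bracket -> illegal
(5,2): flips 2 -> legal
(5,6): flips 2 -> legal
(6,0): no bracket -> illegal
(6,1): flips 1 -> legal
(6,4): flips 2 -> legal
(6,6): no bracket -> illegal
(7,0): no bracket -> illegal
(7,2): no bracket -> illegal
(7,3): no bracket -> illegal
(7,4): no bracket -> illegal
(7,5): no bracket -> illegal
(7,6): flips 3 -> legal
B mobility = 13
-- W to move --
(0,3): no bracket -> illegal
(0,4): flips 1 -> legal
(0,6): no bracket -> illegal
(1,2): no bracket -> illegal
(1,6): no bracket -> illegal
(2,1): flips 1 -> legal
(2,2): flips 2 -> legal
(2,5): flips 1 -> legal
(3,1): flips 1 -> legal
(4,1): no bracket -> illegal
(4,5): no bracket -> illegal
(5,2): flips 1 -> legal
(6,4): flips 2 -> legal
(7,2): flips 1 -> legal
(7,3): flips 2 -> legal
(7,4): no bracket -> illegal
W mobility = 9

Answer: B=13 W=9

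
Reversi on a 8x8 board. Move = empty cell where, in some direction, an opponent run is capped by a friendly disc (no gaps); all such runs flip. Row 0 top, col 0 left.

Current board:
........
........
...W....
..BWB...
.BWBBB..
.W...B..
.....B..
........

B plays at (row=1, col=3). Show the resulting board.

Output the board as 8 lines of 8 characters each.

Answer: ........
...B....
...B....
..BBB...
.BWBBB..
.W...B..
.....B..
........

Derivation:
Place B at (1,3); scan 8 dirs for brackets.
Dir NW: first cell '.' (not opp) -> no flip
Dir N: first cell '.' (not opp) -> no flip
Dir NE: first cell '.' (not opp) -> no flip
Dir W: first cell '.' (not opp) -> no flip
Dir E: first cell '.' (not opp) -> no flip
Dir SW: first cell '.' (not opp) -> no flip
Dir S: opp run (2,3) (3,3) capped by B -> flip
Dir SE: first cell '.' (not opp) -> no flip
All flips: (2,3) (3,3)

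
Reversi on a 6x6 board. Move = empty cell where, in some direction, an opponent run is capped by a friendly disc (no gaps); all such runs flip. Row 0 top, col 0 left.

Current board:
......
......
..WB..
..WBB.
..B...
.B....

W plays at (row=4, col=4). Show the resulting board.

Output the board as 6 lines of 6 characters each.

Answer: ......
......
..WB..
..WWB.
..B.W.
.B....

Derivation:
Place W at (4,4); scan 8 dirs for brackets.
Dir NW: opp run (3,3) capped by W -> flip
Dir N: opp run (3,4), next='.' -> no flip
Dir NE: first cell '.' (not opp) -> no flip
Dir W: first cell '.' (not opp) -> no flip
Dir E: first cell '.' (not opp) -> no flip
Dir SW: first cell '.' (not opp) -> no flip
Dir S: first cell '.' (not opp) -> no flip
Dir SE: first cell '.' (not opp) -> no flip
All flips: (3,3)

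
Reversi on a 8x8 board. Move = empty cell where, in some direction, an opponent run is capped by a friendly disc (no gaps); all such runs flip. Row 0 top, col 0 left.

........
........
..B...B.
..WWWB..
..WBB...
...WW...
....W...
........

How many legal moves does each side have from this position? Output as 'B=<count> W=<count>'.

-- B to move --
(2,1): flips 1 -> legal
(2,3): flips 1 -> legal
(2,4): flips 1 -> legal
(2,5): flips 1 -> legal
(3,1): flips 3 -> legal
(4,1): flips 1 -> legal
(4,5): no bracket -> illegal
(5,1): no bracket -> illegal
(5,2): flips 2 -> legal
(5,5): no bracket -> illegal
(6,2): flips 1 -> legal
(6,3): flips 1 -> legal
(6,5): flips 1 -> legal
(7,3): no bracket -> illegal
(7,4): flips 2 -> legal
(7,5): no bracket -> illegal
B mobility = 11
-- W to move --
(1,1): flips 1 -> legal
(1,2): flips 1 -> legal
(1,3): no bracket -> illegal
(1,5): no bracket -> illegal
(1,6): no bracket -> illegal
(1,7): flips 3 -> legal
(2,1): no bracket -> illegal
(2,3): no bracket -> illegal
(2,4): no bracket -> illegal
(2,5): no bracket -> illegal
(2,7): no bracket -> illegal
(3,1): no bracket -> illegal
(3,6): flips 1 -> legal
(3,7): no bracket -> illegal
(4,5): flips 2 -> legal
(4,6): no bracket -> illegal
(5,2): flips 1 -> legal
(5,5): flips 1 -> legal
W mobility = 7

Answer: B=11 W=7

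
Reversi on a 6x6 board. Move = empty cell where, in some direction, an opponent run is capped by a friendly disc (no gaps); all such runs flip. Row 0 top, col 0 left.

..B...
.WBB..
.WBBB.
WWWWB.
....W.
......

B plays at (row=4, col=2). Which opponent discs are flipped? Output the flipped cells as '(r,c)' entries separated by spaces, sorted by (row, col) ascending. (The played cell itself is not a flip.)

Answer: (3,2) (3,3)

Derivation:
Dir NW: opp run (3,1), next='.' -> no flip
Dir N: opp run (3,2) capped by B -> flip
Dir NE: opp run (3,3) capped by B -> flip
Dir W: first cell '.' (not opp) -> no flip
Dir E: first cell '.' (not opp) -> no flip
Dir SW: first cell '.' (not opp) -> no flip
Dir S: first cell '.' (not opp) -> no flip
Dir SE: first cell '.' (not opp) -> no flip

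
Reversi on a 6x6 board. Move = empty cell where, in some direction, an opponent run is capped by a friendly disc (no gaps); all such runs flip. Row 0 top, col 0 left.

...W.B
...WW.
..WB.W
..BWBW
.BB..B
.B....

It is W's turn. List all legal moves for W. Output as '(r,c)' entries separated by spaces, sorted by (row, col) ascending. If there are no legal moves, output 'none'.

(0,4): no bracket -> illegal
(1,2): no bracket -> illegal
(1,5): no bracket -> illegal
(2,1): no bracket -> illegal
(2,4): flips 1 -> legal
(3,0): no bracket -> illegal
(3,1): flips 1 -> legal
(4,0): no bracket -> illegal
(4,3): flips 1 -> legal
(4,4): no bracket -> illegal
(5,0): flips 3 -> legal
(5,2): flips 2 -> legal
(5,3): no bracket -> illegal
(5,4): no bracket -> illegal
(5,5): flips 1 -> legal

Answer: (2,4) (3,1) (4,3) (5,0) (5,2) (5,5)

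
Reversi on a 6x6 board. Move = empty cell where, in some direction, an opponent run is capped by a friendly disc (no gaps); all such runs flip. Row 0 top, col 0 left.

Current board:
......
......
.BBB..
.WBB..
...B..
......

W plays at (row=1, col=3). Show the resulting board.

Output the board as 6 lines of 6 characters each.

Answer: ......
...W..
.BWB..
.WBB..
...B..
......

Derivation:
Place W at (1,3); scan 8 dirs for brackets.
Dir NW: first cell '.' (not opp) -> no flip
Dir N: first cell '.' (not opp) -> no flip
Dir NE: first cell '.' (not opp) -> no flip
Dir W: first cell '.' (not opp) -> no flip
Dir E: first cell '.' (not opp) -> no flip
Dir SW: opp run (2,2) capped by W -> flip
Dir S: opp run (2,3) (3,3) (4,3), next='.' -> no flip
Dir SE: first cell '.' (not opp) -> no flip
All flips: (2,2)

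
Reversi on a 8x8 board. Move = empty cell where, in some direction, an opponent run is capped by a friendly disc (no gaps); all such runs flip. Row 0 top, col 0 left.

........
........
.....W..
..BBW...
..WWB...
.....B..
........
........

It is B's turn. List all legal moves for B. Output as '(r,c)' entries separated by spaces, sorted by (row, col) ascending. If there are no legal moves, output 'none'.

Answer: (2,4) (3,5) (4,1) (5,1) (5,2) (5,3) (5,4)

Derivation:
(1,4): no bracket -> illegal
(1,5): no bracket -> illegal
(1,6): no bracket -> illegal
(2,3): no bracket -> illegal
(2,4): flips 1 -> legal
(2,6): no bracket -> illegal
(3,1): no bracket -> illegal
(3,5): flips 1 -> legal
(3,6): no bracket -> illegal
(4,1): flips 2 -> legal
(4,5): no bracket -> illegal
(5,1): flips 1 -> legal
(5,2): flips 1 -> legal
(5,3): flips 1 -> legal
(5,4): flips 1 -> legal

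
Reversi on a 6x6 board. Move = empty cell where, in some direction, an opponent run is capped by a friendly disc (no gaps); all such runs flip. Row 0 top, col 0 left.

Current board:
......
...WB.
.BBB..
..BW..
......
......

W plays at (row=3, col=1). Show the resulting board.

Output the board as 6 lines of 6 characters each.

Answer: ......
...WB.
.BWB..
.WWW..
......
......

Derivation:
Place W at (3,1); scan 8 dirs for brackets.
Dir NW: first cell '.' (not opp) -> no flip
Dir N: opp run (2,1), next='.' -> no flip
Dir NE: opp run (2,2) capped by W -> flip
Dir W: first cell '.' (not opp) -> no flip
Dir E: opp run (3,2) capped by W -> flip
Dir SW: first cell '.' (not opp) -> no flip
Dir S: first cell '.' (not opp) -> no flip
Dir SE: first cell '.' (not opp) -> no flip
All flips: (2,2) (3,2)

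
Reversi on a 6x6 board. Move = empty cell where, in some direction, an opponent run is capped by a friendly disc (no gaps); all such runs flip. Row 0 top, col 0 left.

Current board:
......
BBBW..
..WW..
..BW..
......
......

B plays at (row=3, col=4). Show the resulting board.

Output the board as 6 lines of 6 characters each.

Answer: ......
BBBW..
..WB..
..BBB.
......
......

Derivation:
Place B at (3,4); scan 8 dirs for brackets.
Dir NW: opp run (2,3) capped by B -> flip
Dir N: first cell '.' (not opp) -> no flip
Dir NE: first cell '.' (not opp) -> no flip
Dir W: opp run (3,3) capped by B -> flip
Dir E: first cell '.' (not opp) -> no flip
Dir SW: first cell '.' (not opp) -> no flip
Dir S: first cell '.' (not opp) -> no flip
Dir SE: first cell '.' (not opp) -> no flip
All flips: (2,3) (3,3)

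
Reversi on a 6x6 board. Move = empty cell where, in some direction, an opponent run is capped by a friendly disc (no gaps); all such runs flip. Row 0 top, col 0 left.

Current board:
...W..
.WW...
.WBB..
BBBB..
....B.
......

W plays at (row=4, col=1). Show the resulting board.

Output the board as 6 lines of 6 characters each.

Place W at (4,1); scan 8 dirs for brackets.
Dir NW: opp run (3,0), next=edge -> no flip
Dir N: opp run (3,1) capped by W -> flip
Dir NE: opp run (3,2) (2,3), next='.' -> no flip
Dir W: first cell '.' (not opp) -> no flip
Dir E: first cell '.' (not opp) -> no flip
Dir SW: first cell '.' (not opp) -> no flip
Dir S: first cell '.' (not opp) -> no flip
Dir SE: first cell '.' (not opp) -> no flip
All flips: (3,1)

Answer: ...W..
.WW...
.WBB..
BWBB..
.W..B.
......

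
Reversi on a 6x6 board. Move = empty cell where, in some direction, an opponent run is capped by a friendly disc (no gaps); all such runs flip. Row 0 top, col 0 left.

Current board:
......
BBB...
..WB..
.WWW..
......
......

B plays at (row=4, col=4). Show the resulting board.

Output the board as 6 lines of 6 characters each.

Answer: ......
BBB...
..BB..
.WWB..
....B.
......

Derivation:
Place B at (4,4); scan 8 dirs for brackets.
Dir NW: opp run (3,3) (2,2) capped by B -> flip
Dir N: first cell '.' (not opp) -> no flip
Dir NE: first cell '.' (not opp) -> no flip
Dir W: first cell '.' (not opp) -> no flip
Dir E: first cell '.' (not opp) -> no flip
Dir SW: first cell '.' (not opp) -> no flip
Dir S: first cell '.' (not opp) -> no flip
Dir SE: first cell '.' (not opp) -> no flip
All flips: (2,2) (3,3)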